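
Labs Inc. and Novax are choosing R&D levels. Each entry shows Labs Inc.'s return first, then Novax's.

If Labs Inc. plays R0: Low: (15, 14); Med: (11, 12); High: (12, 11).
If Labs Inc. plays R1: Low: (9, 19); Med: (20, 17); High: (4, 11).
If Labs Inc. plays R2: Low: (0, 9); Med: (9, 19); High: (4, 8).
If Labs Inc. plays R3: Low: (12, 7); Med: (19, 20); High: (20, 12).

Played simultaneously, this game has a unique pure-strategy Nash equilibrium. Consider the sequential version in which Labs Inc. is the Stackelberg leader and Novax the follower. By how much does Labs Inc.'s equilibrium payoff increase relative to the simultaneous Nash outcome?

4

Novax best-responds to each possible Labs Inc. move:
- R0: BR = Low, leader payoff 15.
- R1: BR = Low, leader payoff 9.
- R2: BR = Med, leader payoff 9.
- R3: BR = Med, leader payoff 19.
Labs Inc.'s induced payoffs are 15, 9, 9, 19, so Labs Inc. commits to R3. Subgame-perfect outcome: (R3, Med) with payoffs (19, 20).
Now find the simultaneous Nash equilibrium.
Labs Inc.'s best replies: Low→R0; Med→R1; High→R3.
Novax's best replies: R0→Low; R1→Low; R2→Med; R3→Med.
The unique mutual best reply is (R0, Low), giving (15, 14).
Labs Inc.'s commitment gain: 19 − 15 = 4.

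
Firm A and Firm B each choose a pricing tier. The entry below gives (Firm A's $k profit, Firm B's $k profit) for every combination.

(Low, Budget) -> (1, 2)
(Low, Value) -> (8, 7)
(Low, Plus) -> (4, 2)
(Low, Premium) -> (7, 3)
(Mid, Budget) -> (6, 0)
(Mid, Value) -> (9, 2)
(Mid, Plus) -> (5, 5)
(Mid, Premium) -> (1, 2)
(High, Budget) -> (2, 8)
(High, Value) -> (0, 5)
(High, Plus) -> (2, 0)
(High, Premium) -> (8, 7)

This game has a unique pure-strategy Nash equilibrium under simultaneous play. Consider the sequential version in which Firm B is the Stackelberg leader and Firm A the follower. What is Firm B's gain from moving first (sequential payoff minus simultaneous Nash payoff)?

Work backward from Firm A's decision.
- Budget: Firm A compares 1, 6, 2 and picks Mid; Firm B would get 0.
- Value: Firm A compares 8, 9, 0 and picks Mid; Firm B would get 2.
- Plus: Firm A compares 4, 5, 2 and picks Mid; Firm B would get 5.
- Premium: Firm A compares 7, 1, 8 and picks High; Firm B would get 7.
Among 0, 2, 5, 7, the best is 7 at Premium. Subgame-perfect outcome: (High, Premium) with payoffs (8, 7).
Under simultaneous play:
Firm A's best replies: Budget→Mid; Value→Mid; Plus→Mid; Premium→High.
Firm B's best replies: Low→Value; Mid→Plus; High→Budget.
The unique mutual best reply is (Mid, Plus), giving (5, 5).
Firm B's commitment gain: 7 − 5 = 2.

2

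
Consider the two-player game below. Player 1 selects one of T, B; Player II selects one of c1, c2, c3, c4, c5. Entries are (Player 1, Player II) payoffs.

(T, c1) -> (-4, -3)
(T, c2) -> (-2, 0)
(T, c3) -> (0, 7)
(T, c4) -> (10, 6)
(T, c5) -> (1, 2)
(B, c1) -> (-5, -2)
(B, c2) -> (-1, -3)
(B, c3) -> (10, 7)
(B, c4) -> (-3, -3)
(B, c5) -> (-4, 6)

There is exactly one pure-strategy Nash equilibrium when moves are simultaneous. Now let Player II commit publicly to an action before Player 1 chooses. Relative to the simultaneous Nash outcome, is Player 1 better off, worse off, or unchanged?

unchanged

Work backward from Player 1's decision.
- c1: Player 1 compares -4, -5 and picks T; Player II would get -3.
- c2: Player 1 compares -2, -1 and picks B; Player II would get -3.
- c3: Player 1 compares 0, 10 and picks B; Player II would get 7.
- c4: Player 1 compares 10, -3 and picks T; Player II would get 6.
- c5: Player 1 compares 1, -4 and picks T; Player II would get 2.
Player II's induced payoffs are -3, -3, 7, 6, 2, so Player II commits to c3. Subgame-perfect outcome: (B, c3) with payoffs (10, 7).
Now find the simultaneous Nash equilibrium.
Player 1's best replies: c1→T; c2→B; c3→B; c4→T; c5→T.
Player II's best replies: T→c3; B→c3.
The unique mutual best reply is (B, c3), giving (10, 7).
Player 1 earns 10 sequentially versus 10 at the Nash outcome: unchanged.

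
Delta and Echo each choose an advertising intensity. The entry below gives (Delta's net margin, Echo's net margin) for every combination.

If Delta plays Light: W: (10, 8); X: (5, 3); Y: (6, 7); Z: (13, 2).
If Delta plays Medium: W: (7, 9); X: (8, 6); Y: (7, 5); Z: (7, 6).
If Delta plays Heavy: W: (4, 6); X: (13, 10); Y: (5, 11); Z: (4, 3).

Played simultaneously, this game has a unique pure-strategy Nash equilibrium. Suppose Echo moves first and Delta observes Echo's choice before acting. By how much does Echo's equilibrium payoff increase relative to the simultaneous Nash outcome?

2

Delta best-responds to each possible Echo move:
- W: Delta compares 10, 7, 4 and picks Light; Echo would get 8.
- X: Delta compares 5, 8, 13 and picks Heavy; Echo would get 10.
- Y: Delta compares 6, 7, 5 and picks Medium; Echo would get 5.
- Z: Delta compares 13, 7, 4 and picks Light; Echo would get 2.
Among 8, 10, 5, 2, the best is 10 at X. Subgame-perfect outcome: (Heavy, X) with payoffs (13, 10).
Under simultaneous play:
Delta's best replies: W→Light; X→Heavy; Y→Medium; Z→Light.
Echo's best replies: Light→W; Medium→W; Heavy→Y.
Only (Light, W) has each player best-responding; Nash payoffs (10, 8).
Echo's commitment gain: 10 − 8 = 2.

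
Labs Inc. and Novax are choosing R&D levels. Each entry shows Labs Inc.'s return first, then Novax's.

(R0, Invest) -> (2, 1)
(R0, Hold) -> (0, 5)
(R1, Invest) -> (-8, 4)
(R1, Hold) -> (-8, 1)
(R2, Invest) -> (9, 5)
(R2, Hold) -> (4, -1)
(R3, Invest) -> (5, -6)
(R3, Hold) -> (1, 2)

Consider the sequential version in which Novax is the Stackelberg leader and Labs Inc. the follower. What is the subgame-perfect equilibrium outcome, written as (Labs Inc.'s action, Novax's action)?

(R2, Invest)

Backward induction with Novax moving first.
- Invest → Labs Inc. plays R2 (best of 2, -8, 9, 5); Novax gets 5.
- Hold → Labs Inc. plays R2 (best of 0, -8, 4, 1); Novax gets -1.
Among 5, -1, the best is 5 at Invest. Subgame-perfect outcome: (R2, Invest) with payoffs (9, 5).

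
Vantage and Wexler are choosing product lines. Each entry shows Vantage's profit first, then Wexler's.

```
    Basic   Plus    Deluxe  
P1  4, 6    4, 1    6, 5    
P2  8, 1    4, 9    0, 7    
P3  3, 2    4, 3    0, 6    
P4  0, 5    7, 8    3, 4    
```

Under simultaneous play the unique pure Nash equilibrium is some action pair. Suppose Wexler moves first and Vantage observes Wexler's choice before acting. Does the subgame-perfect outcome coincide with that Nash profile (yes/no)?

yes

Work backward from Vantage's decision.
- Basic: Vantage compares 4, 8, 3, 0 and picks P2; Wexler would get 1.
- Plus: Vantage compares 4, 4, 4, 7 and picks P4; Wexler would get 8.
- Deluxe: Vantage compares 6, 0, 0, 3 and picks P1; Wexler would get 5.
Maximizing over 1, 8, 5, Wexler chooses Plus. Subgame-perfect outcome: (P4, Plus) with payoffs (7, 8).
Under simultaneous play:
Vantage's best replies: Basic→P2; Plus→P4; Deluxe→P1.
Wexler's best replies: P1→Basic; P2→Plus; P3→Deluxe; P4→Plus.
Only (P4, Plus) has each player best-responding; Nash payoffs (7, 8).
Sequential outcome (P4, Plus) coincides with the Nash profile (P4, Plus).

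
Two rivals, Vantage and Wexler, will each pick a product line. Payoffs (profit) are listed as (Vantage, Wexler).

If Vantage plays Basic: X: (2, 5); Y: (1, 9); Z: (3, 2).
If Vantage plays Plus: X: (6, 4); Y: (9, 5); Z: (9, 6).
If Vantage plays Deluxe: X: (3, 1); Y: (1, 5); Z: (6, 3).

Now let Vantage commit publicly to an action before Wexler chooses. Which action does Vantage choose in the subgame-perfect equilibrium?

Solve by backward induction (Vantage leads).
- Basic → Wexler plays Y (best of 5, 9, 2); Vantage gets 1.
- Plus → Wexler plays Z (best of 4, 5, 6); Vantage gets 9.
- Deluxe → Wexler plays Y (best of 1, 5, 3); Vantage gets 1.
Among 1, 9, 1, the best is 9 at Plus. Subgame-perfect outcome: (Plus, Z) with payoffs (9, 6).

Plus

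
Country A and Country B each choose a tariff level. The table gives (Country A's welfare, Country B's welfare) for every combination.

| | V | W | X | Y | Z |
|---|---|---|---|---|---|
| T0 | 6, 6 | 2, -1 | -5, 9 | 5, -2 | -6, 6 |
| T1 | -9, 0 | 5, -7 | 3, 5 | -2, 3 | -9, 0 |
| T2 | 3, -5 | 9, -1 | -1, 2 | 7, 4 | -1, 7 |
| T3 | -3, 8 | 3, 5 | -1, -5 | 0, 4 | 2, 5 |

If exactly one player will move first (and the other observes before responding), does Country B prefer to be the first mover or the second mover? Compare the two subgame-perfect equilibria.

If Country A leads: Country B's best replies are T0→X, T1→X, T2→Z, T3→V; Country A's induced payoffs -5, 3, -1, -3; outcome (T1, X), payoffs (3, 5).
If Country B leads: Country A's best replies are V→T0, W→T2, X→T1, Y→T2, Z→T3; Country B's induced payoffs 6, -1, 5, 4, 5; outcome (T0, V), payoffs (6, 6).
Country B gets 6 moving first and 5 moving second, so Country B prefers to move first.

first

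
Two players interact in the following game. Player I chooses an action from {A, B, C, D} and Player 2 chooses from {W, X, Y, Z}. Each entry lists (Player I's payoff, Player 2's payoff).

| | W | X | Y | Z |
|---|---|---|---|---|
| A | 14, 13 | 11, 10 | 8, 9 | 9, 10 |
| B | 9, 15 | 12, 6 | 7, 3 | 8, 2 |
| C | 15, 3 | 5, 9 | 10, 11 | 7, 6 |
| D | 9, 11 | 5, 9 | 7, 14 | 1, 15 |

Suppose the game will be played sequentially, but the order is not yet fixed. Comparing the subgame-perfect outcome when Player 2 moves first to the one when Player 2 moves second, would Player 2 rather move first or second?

second

If Player I leads: Player 2's best replies are A→W, B→W, C→Y, D→Z; Player I's induced payoffs 14, 9, 10, 1; outcome (A, W), payoffs (14, 13).
If Player 2 leads: Player I's best replies are W→C, X→B, Y→C, Z→A; Player 2's induced payoffs 3, 6, 11, 10; outcome (C, Y), payoffs (10, 11).
Player 2 gets 11 moving first and 13 moving second, so Player 2 prefers to move second.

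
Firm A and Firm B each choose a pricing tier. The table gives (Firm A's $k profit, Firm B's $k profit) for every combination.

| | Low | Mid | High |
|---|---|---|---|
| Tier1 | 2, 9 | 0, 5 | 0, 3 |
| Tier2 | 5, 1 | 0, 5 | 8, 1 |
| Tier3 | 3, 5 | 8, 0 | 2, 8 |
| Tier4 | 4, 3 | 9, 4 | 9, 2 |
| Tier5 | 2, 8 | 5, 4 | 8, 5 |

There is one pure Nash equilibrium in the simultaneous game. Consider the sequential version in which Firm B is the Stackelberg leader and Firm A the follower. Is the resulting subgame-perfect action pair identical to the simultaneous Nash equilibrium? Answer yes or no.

Work backward from Firm A's decision.
- Low → Firm A plays Tier2 (best of 2, 5, 3, 4, 2); Firm B gets 1.
- Mid → Firm A plays Tier4 (best of 0, 0, 8, 9, 5); Firm B gets 4.
- High → Firm A plays Tier4 (best of 0, 8, 2, 9, 8); Firm B gets 2.
Maximizing over 1, 4, 2, Firm B chooses Mid. Subgame-perfect outcome: (Tier4, Mid) with payoffs (9, 4).
Now find the simultaneous Nash equilibrium.
Firm A's best replies: Low→Tier2; Mid→Tier4; High→Tier4.
Firm B's best replies: Tier1→Low; Tier2→Mid; Tier3→High; Tier4→Mid; Tier5→Low.
The unique mutual best reply is (Tier4, Mid), giving (9, 4).
Sequential outcome (Tier4, Mid) coincides with the Nash profile (Tier4, Mid).

yes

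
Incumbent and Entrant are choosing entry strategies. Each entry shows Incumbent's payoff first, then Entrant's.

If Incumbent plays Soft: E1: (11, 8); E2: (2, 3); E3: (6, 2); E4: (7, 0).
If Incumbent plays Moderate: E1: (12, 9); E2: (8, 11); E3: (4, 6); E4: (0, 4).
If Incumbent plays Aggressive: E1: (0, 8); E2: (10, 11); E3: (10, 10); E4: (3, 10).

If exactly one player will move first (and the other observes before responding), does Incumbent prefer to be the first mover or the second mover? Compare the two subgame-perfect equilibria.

If Incumbent leads: Entrant's best replies are Soft→E1, Moderate→E2, Aggressive→E2; Incumbent's induced payoffs 11, 8, 10; outcome (Soft, E1), payoffs (11, 8).
If Entrant leads: Incumbent's best replies are E1→Moderate, E2→Aggressive, E3→Aggressive, E4→Soft; Entrant's induced payoffs 9, 11, 10, 0; outcome (Aggressive, E2), payoffs (10, 11).
Incumbent gets 11 moving first and 10 moving second, so Incumbent prefers to move first.

first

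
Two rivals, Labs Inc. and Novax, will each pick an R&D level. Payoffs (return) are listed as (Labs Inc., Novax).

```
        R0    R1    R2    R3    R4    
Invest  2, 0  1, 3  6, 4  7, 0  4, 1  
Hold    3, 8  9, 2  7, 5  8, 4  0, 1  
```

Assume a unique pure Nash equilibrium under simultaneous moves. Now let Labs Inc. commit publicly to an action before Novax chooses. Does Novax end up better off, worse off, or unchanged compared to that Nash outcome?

worse off

Solve by backward induction (Labs Inc. leads).
- Invest: BR = R2, leader payoff 6.
- Hold: BR = R0, leader payoff 3.
Maximizing over 6, 3, Labs Inc. chooses Invest. Subgame-perfect outcome: (Invest, R2) with payoffs (6, 4).
Now find the simultaneous Nash equilibrium.
Labs Inc.'s best replies: R0→Hold; R1→Hold; R2→Hold; R3→Hold; R4→Invest.
Novax's best replies: Invest→R2; Hold→R0.
Only (Hold, R0) has each player best-responding; Nash payoffs (3, 8).
Novax earns 4 sequentially versus 8 at the Nash outcome: worse off.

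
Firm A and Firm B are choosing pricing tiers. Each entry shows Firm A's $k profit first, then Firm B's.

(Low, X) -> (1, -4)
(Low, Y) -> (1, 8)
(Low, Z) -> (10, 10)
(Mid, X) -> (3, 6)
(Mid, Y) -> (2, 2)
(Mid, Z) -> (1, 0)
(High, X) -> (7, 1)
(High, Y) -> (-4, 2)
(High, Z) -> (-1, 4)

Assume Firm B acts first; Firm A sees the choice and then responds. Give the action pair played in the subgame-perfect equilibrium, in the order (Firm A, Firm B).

Solve by backward induction (Firm B leads).
- X: BR = High, leader payoff 1.
- Y: BR = Mid, leader payoff 2.
- Z: BR = Low, leader payoff 10.
Maximizing over 1, 2, 10, Firm B chooses Z. Subgame-perfect outcome: (Low, Z) with payoffs (10, 10).

(Low, Z)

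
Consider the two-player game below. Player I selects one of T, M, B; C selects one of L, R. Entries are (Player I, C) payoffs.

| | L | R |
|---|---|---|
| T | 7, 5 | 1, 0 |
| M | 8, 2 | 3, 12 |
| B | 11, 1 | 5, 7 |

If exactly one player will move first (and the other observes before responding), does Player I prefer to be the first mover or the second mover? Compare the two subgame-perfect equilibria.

If Player I leads: C's best replies are T→L, M→R, B→R; Player I's induced payoffs 7, 3, 5; outcome (T, L), payoffs (7, 5).
If C leads: Player I's best replies are L→B, R→B; C's induced payoffs 1, 7; outcome (B, R), payoffs (5, 7).
Player I gets 7 moving first and 5 moving second, so Player I prefers to move first.

first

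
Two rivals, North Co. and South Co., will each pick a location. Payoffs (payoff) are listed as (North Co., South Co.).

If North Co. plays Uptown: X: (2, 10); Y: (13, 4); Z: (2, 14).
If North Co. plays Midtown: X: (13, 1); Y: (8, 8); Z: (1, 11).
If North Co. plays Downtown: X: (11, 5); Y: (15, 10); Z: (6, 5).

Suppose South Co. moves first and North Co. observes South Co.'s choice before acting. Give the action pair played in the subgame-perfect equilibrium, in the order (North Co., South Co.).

North Co. best-responds to each possible South Co. move:
- X: BR = Midtown, leader payoff 1.
- Y: BR = Downtown, leader payoff 10.
- Z: BR = Downtown, leader payoff 5.
Among 1, 10, 5, the best is 10 at Y. Subgame-perfect outcome: (Downtown, Y) with payoffs (15, 10).

(Downtown, Y)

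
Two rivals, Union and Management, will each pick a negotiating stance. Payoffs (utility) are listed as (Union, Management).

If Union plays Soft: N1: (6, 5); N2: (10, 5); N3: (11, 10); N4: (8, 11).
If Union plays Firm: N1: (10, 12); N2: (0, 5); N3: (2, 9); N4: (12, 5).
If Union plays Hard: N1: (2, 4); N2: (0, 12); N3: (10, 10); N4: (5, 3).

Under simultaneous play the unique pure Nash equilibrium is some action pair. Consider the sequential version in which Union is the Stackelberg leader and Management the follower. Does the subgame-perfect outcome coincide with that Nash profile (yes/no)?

yes

Backward induction with Union moving first.
- Soft → Management plays N4 (best of 5, 5, 10, 11); Union gets 8.
- Firm → Management plays N1 (best of 12, 5, 9, 5); Union gets 10.
- Hard → Management plays N2 (best of 4, 12, 10, 3); Union gets 0.
Maximizing over 8, 10, 0, Union chooses Firm. Subgame-perfect outcome: (Firm, N1) with payoffs (10, 12).
For the simultaneous game, intersect best replies.
Union's best replies: N1→Firm; N2→Soft; N3→Soft; N4→Firm.
Management's best replies: Soft→N4; Firm→N1; Hard→N2.
The unique mutual best reply is (Firm, N1), giving (10, 12).
Sequential outcome (Firm, N1) coincides with the Nash profile (Firm, N1).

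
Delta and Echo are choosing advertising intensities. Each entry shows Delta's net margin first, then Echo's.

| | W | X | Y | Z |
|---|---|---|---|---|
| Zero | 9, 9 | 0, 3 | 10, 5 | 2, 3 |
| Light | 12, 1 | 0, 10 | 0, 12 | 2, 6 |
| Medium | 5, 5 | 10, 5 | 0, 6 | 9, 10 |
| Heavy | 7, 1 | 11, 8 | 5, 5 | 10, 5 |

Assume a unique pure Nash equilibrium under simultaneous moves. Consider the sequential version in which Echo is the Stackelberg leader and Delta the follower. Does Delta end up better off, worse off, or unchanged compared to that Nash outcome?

Solve by backward induction (Echo leads).
- W: BR = Light, leader payoff 1.
- X: BR = Heavy, leader payoff 8.
- Y: BR = Zero, leader payoff 5.
- Z: BR = Heavy, leader payoff 5.
Maximizing over 1, 8, 5, 5, Echo chooses X. Subgame-perfect outcome: (Heavy, X) with payoffs (11, 8).
Under simultaneous play:
Delta's best replies: W→Light; X→Heavy; Y→Zero; Z→Heavy.
Echo's best replies: Zero→W; Light→Y; Medium→Z; Heavy→X.
The unique mutual best reply is (Heavy, X), giving (11, 8).
Delta earns 11 sequentially versus 11 at the Nash outcome: unchanged.

unchanged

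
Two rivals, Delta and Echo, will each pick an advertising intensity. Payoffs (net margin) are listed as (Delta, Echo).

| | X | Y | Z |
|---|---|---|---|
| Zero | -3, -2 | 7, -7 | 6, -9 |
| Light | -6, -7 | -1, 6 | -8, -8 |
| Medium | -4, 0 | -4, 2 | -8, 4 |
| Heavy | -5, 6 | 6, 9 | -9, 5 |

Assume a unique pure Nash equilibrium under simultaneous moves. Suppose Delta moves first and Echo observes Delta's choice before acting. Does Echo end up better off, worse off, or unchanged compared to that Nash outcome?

better off

Echo best-responds to each possible Delta move:
- Zero: Echo compares -2, -7, -9 and picks X; Delta would get -3.
- Light: Echo compares -7, 6, -8 and picks Y; Delta would get -1.
- Medium: Echo compares 0, 2, 4 and picks Z; Delta would get -8.
- Heavy: Echo compares 6, 9, 5 and picks Y; Delta would get 6.
Among -3, -1, -8, 6, the best is 6 at Heavy. Subgame-perfect outcome: (Heavy, Y) with payoffs (6, 9).
Under simultaneous play:
Delta's best replies: X→Zero; Y→Zero; Z→Zero.
Echo's best replies: Zero→X; Light→Y; Medium→Z; Heavy→Y.
The unique mutual best reply is (Zero, X), giving (-3, -2).
Echo earns 9 sequentially versus -2 at the Nash outcome: better off.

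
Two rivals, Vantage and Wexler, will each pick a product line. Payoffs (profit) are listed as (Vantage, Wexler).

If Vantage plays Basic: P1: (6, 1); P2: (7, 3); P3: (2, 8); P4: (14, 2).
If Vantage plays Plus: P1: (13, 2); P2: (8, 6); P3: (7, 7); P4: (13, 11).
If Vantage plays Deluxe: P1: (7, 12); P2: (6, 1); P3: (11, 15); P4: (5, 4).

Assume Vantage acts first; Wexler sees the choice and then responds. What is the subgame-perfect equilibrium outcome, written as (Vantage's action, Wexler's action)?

Wexler best-responds to each possible Vantage move:
- Basic: Wexler compares 1, 3, 8, 2 and picks P3; Vantage would get 2.
- Plus: Wexler compares 2, 6, 7, 11 and picks P4; Vantage would get 13.
- Deluxe: Wexler compares 12, 1, 15, 4 and picks P3; Vantage would get 11.
Maximizing over 2, 13, 11, Vantage chooses Plus. Subgame-perfect outcome: (Plus, P4) with payoffs (13, 11).

(Plus, P4)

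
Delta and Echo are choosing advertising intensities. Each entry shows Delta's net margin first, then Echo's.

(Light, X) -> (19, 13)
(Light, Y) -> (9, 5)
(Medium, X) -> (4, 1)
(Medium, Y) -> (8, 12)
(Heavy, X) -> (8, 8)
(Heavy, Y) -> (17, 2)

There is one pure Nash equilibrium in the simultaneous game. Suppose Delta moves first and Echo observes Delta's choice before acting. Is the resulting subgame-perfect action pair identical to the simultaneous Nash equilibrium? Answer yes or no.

yes

Backward induction with Delta moving first.
- Light → Echo plays X (best of 13, 5); Delta gets 19.
- Medium → Echo plays Y (best of 1, 12); Delta gets 8.
- Heavy → Echo plays X (best of 8, 2); Delta gets 8.
Among 19, 8, 8, the best is 19 at Light. Subgame-perfect outcome: (Light, X) with payoffs (19, 13).
Under simultaneous play:
Delta's best replies: X→Light; Y→Heavy.
Echo's best replies: Light→X; Medium→Y; Heavy→X.
The unique mutual best reply is (Light, X), giving (19, 13).
Sequential outcome (Light, X) coincides with the Nash profile (Light, X).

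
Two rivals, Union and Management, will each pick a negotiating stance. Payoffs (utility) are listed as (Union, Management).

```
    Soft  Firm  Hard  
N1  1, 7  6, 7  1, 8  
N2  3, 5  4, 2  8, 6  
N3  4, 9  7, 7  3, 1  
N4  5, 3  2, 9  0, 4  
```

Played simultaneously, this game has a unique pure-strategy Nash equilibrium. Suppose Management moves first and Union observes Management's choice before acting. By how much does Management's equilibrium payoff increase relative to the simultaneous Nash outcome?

Backward induction with Management moving first.
- Soft: Union compares 1, 3, 4, 5 and picks N4; Management would get 3.
- Firm: Union compares 6, 4, 7, 2 and picks N3; Management would get 7.
- Hard: Union compares 1, 8, 3, 0 and picks N2; Management would get 6.
Maximizing over 3, 7, 6, Management chooses Firm. Subgame-perfect outcome: (N3, Firm) with payoffs (7, 7).
Now find the simultaneous Nash equilibrium.
Union's best replies: Soft→N4; Firm→N3; Hard→N2.
Management's best replies: N1→Hard; N2→Hard; N3→Soft; N4→Firm.
The unique mutual best reply is (N2, Hard), giving (8, 6).
Management's commitment gain: 7 − 6 = 1.

1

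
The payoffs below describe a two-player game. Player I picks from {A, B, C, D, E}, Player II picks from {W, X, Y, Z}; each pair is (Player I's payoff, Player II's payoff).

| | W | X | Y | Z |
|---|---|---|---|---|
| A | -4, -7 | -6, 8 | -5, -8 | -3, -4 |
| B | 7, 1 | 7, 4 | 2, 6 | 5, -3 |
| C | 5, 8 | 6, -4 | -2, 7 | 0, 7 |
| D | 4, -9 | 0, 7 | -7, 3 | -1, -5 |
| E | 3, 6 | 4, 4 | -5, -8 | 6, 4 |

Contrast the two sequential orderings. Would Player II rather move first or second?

If Player I leads: Player II's best replies are A→X, B→Y, C→W, D→X, E→W; Player I's induced payoffs -6, 2, 5, 0, 3; outcome (C, W), payoffs (5, 8).
If Player II leads: Player I's best replies are W→B, X→B, Y→B, Z→E; Player II's induced payoffs 1, 4, 6, 4; outcome (B, Y), payoffs (2, 6).
Player II gets 6 moving first and 8 moving second, so Player II prefers to move second.

second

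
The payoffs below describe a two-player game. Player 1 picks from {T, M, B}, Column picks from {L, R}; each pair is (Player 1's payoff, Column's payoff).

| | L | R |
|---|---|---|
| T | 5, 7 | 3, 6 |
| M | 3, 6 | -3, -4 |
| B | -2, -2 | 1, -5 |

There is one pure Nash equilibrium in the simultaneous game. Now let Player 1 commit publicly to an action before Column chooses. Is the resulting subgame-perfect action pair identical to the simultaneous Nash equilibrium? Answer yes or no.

Backward induction with Player 1 moving first.
- T → Column plays L (best of 7, 6); Player 1 gets 5.
- M → Column plays L (best of 6, -4); Player 1 gets 3.
- B → Column plays L (best of -2, -5); Player 1 gets -2.
Among 5, 3, -2, the best is 5 at T. Subgame-perfect outcome: (T, L) with payoffs (5, 7).
Under simultaneous play:
Player 1's best replies: L→T; R→T.
Column's best replies: T→L; M→L; B→L.
Only (T, L) has each player best-responding; Nash payoffs (5, 7).
Sequential outcome (T, L) coincides with the Nash profile (T, L).

yes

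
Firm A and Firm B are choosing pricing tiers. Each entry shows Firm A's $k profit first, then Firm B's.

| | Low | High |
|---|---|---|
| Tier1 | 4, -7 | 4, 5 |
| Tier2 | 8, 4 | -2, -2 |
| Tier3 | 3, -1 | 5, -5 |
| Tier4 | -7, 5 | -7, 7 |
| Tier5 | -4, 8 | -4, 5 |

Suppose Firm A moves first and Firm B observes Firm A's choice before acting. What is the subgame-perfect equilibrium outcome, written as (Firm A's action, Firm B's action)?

Solve by backward induction (Firm A leads).
- Tier1 → Firm B plays High (best of -7, 5); Firm A gets 4.
- Tier2 → Firm B plays Low (best of 4, -2); Firm A gets 8.
- Tier3 → Firm B plays Low (best of -1, -5); Firm A gets 3.
- Tier4 → Firm B plays High (best of 5, 7); Firm A gets -7.
- Tier5 → Firm B plays Low (best of 8, 5); Firm A gets -4.
Maximizing over 4, 8, 3, -7, -4, Firm A chooses Tier2. Subgame-perfect outcome: (Tier2, Low) with payoffs (8, 4).

(Tier2, Low)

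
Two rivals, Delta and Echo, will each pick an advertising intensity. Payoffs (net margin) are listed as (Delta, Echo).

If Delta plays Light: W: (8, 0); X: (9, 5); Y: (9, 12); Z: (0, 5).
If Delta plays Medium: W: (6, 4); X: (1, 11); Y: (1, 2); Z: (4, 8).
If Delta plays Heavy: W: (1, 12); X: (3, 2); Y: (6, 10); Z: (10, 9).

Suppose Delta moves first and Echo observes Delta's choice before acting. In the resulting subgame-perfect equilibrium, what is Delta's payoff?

Work backward from Echo's decision.
- Light: BR = Y, leader payoff 9.
- Medium: BR = X, leader payoff 1.
- Heavy: BR = W, leader payoff 1.
Among 9, 1, 1, the best is 9 at Light. Subgame-perfect outcome: (Light, Y) with payoffs (9, 12).

9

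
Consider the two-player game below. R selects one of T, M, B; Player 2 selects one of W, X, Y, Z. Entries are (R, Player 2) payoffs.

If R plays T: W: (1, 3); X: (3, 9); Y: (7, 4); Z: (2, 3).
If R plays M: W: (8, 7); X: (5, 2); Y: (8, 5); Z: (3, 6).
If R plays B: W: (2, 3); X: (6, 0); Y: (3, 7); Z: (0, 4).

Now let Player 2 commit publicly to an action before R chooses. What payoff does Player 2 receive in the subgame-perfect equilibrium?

R best-responds to each possible Player 2 move:
- W → R plays M (best of 1, 8, 2); Player 2 gets 7.
- X → R plays B (best of 3, 5, 6); Player 2 gets 0.
- Y → R plays M (best of 7, 8, 3); Player 2 gets 5.
- Z → R plays M (best of 2, 3, 0); Player 2 gets 6.
Among 7, 0, 5, 6, the best is 7 at W. Subgame-perfect outcome: (M, W) with payoffs (8, 7).

7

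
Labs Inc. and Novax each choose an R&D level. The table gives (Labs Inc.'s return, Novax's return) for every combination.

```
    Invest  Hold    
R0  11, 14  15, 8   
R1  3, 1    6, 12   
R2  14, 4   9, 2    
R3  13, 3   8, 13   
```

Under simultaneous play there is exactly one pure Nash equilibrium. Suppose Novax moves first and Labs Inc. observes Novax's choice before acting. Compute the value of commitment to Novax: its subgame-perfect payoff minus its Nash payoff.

4

Work backward from Labs Inc.'s decision.
- Invest → Labs Inc. plays R2 (best of 11, 3, 14, 13); Novax gets 4.
- Hold → Labs Inc. plays R0 (best of 15, 6, 9, 8); Novax gets 8.
Novax's induced payoffs are 4, 8, so Novax commits to Hold. Subgame-perfect outcome: (R0, Hold) with payoffs (15, 8).
Under simultaneous play:
Labs Inc.'s best replies: Invest→R2; Hold→R0.
Novax's best replies: R0→Invest; R1→Hold; R2→Invest; R3→Hold.
Only (R2, Invest) has each player best-responding; Nash payoffs (14, 4).
Novax's commitment gain: 8 − 4 = 4.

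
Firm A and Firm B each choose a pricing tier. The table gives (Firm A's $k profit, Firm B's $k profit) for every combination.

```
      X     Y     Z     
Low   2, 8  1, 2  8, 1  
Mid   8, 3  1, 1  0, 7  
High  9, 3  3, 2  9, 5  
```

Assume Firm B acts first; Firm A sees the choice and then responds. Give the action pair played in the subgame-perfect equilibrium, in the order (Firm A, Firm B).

Backward induction with Firm B moving first.
- X: BR = High, leader payoff 3.
- Y: BR = High, leader payoff 2.
- Z: BR = High, leader payoff 5.
Maximizing over 3, 2, 5, Firm B chooses Z. Subgame-perfect outcome: (High, Z) with payoffs (9, 5).

(High, Z)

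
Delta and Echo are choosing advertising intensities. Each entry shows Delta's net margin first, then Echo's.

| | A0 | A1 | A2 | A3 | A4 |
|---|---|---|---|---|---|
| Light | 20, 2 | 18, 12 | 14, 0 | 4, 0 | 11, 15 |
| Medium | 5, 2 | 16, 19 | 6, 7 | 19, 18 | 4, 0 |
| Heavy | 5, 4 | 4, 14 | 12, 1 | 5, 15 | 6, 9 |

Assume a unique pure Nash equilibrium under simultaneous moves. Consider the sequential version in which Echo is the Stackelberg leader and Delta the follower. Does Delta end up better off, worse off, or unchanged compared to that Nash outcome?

Backward induction with Echo moving first.
- A0: Delta compares 20, 5, 5 and picks Light; Echo would get 2.
- A1: Delta compares 18, 16, 4 and picks Light; Echo would get 12.
- A2: Delta compares 14, 6, 12 and picks Light; Echo would get 0.
- A3: Delta compares 4, 19, 5 and picks Medium; Echo would get 18.
- A4: Delta compares 11, 4, 6 and picks Light; Echo would get 15.
Echo's induced payoffs are 2, 12, 0, 18, 15, so Echo commits to A3. Subgame-perfect outcome: (Medium, A3) with payoffs (19, 18).
Under simultaneous play:
Delta's best replies: A0→Light; A1→Light; A2→Light; A3→Medium; A4→Light.
Echo's best replies: Light→A4; Medium→A1; Heavy→A3.
Only (Light, A4) has each player best-responding; Nash payoffs (11, 15).
Delta earns 19 sequentially versus 11 at the Nash outcome: better off.

better off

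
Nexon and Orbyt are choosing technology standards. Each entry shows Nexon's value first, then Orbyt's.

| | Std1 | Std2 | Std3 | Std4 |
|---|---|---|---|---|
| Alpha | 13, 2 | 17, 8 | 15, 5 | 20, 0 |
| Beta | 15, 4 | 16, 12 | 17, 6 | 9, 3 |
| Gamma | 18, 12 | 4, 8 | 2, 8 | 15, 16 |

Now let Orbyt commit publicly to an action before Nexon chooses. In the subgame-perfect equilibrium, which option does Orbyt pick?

Backward induction with Orbyt moving first.
- Std1: BR = Gamma, leader payoff 12.
- Std2: BR = Alpha, leader payoff 8.
- Std3: BR = Beta, leader payoff 6.
- Std4: BR = Alpha, leader payoff 0.
Among 12, 8, 6, 0, the best is 12 at Std1. Subgame-perfect outcome: (Gamma, Std1) with payoffs (18, 12).

Std1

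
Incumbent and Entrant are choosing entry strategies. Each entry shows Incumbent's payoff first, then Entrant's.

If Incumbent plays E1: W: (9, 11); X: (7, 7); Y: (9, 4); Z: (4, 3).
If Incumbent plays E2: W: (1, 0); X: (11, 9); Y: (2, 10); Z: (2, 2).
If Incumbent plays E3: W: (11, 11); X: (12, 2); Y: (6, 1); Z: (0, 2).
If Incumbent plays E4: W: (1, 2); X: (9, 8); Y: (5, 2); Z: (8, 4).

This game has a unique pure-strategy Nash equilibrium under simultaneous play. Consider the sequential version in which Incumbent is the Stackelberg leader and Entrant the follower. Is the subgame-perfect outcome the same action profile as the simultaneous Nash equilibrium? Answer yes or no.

Solve by backward induction (Incumbent leads).
- E1: Entrant compares 11, 7, 4, 3 and picks W; Incumbent would get 9.
- E2: Entrant compares 0, 9, 10, 2 and picks Y; Incumbent would get 2.
- E3: Entrant compares 11, 2, 1, 2 and picks W; Incumbent would get 11.
- E4: Entrant compares 2, 8, 2, 4 and picks X; Incumbent would get 9.
Among 9, 2, 11, 9, the best is 11 at E3. Subgame-perfect outcome: (E3, W) with payoffs (11, 11).
Now find the simultaneous Nash equilibrium.
Incumbent's best replies: W→E3; X→E3; Y→E1; Z→E4.
Entrant's best replies: E1→W; E2→Y; E3→W; E4→X.
The unique mutual best reply is (E3, W), giving (11, 11).
Sequential outcome (E3, W) coincides with the Nash profile (E3, W).

yes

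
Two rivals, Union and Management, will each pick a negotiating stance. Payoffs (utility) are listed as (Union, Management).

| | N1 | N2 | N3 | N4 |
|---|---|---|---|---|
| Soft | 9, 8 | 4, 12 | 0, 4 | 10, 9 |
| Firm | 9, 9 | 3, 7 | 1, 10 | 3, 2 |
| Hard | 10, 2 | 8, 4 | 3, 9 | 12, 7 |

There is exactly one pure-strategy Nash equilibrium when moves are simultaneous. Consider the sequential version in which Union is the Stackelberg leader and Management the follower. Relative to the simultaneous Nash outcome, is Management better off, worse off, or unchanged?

Management best-responds to each possible Union move:
- Soft → Management plays N2 (best of 8, 12, 4, 9); Union gets 4.
- Firm → Management plays N3 (best of 9, 7, 10, 2); Union gets 1.
- Hard → Management plays N3 (best of 2, 4, 9, 7); Union gets 3.
Union's induced payoffs are 4, 1, 3, so Union commits to Soft. Subgame-perfect outcome: (Soft, N2) with payoffs (4, 12).
Now find the simultaneous Nash equilibrium.
Union's best replies: N1→Hard; N2→Hard; N3→Hard; N4→Hard.
Management's best replies: Soft→N2; Firm→N3; Hard→N3.
The unique mutual best reply is (Hard, N3), giving (3, 9).
Management earns 12 sequentially versus 9 at the Nash outcome: better off.

better off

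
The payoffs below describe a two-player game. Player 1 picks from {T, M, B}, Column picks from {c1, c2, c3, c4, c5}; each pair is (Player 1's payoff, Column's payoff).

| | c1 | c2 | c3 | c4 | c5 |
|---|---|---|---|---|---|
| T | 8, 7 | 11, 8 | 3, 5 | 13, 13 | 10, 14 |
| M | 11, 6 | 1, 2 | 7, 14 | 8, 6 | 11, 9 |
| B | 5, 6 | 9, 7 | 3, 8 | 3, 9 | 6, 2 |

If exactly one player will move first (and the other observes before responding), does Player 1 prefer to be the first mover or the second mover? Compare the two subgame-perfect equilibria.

If Player 1 leads: Column's best replies are T→c5, M→c3, B→c4; Player 1's induced payoffs 10, 7, 3; outcome (T, c5), payoffs (10, 14).
If Column leads: Player 1's best replies are c1→M, c2→T, c3→M, c4→T, c5→M; Column's induced payoffs 6, 8, 14, 13, 9; outcome (M, c3), payoffs (7, 14).
Player 1 gets 10 moving first and 7 moving second, so Player 1 prefers to move first.

first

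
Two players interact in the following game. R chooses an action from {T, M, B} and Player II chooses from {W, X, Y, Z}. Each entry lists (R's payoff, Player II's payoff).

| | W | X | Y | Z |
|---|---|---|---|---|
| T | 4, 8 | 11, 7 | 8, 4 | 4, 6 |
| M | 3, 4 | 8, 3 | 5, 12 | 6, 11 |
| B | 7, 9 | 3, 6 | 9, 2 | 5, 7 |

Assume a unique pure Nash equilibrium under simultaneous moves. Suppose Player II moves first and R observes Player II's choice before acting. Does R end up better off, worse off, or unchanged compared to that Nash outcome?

Work backward from R's decision.
- W: BR = B, leader payoff 9.
- X: BR = T, leader payoff 7.
- Y: BR = B, leader payoff 2.
- Z: BR = M, leader payoff 11.
Player II's induced payoffs are 9, 7, 2, 11, so Player II commits to Z. Subgame-perfect outcome: (M, Z) with payoffs (6, 11).
Under simultaneous play:
R's best replies: W→B; X→T; Y→B; Z→M.
Player II's best replies: T→W; M→Y; B→W.
The unique mutual best reply is (B, W), giving (7, 9).
R earns 6 sequentially versus 7 at the Nash outcome: worse off.

worse off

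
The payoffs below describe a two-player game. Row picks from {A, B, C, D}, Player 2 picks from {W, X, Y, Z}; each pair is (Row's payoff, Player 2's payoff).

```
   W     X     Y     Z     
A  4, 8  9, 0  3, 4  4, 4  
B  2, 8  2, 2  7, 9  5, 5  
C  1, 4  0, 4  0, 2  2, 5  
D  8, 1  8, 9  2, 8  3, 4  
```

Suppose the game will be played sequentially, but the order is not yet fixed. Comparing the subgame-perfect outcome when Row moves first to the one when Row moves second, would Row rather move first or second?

If Row leads: Player 2's best replies are A→W, B→Y, C→Z, D→X; Row's induced payoffs 4, 7, 2, 8; outcome (D, X), payoffs (8, 9).
If Player 2 leads: Row's best replies are W→D, X→A, Y→B, Z→B; Player 2's induced payoffs 1, 0, 9, 5; outcome (B, Y), payoffs (7, 9).
Row gets 8 moving first and 7 moving second, so Row prefers to move first.

first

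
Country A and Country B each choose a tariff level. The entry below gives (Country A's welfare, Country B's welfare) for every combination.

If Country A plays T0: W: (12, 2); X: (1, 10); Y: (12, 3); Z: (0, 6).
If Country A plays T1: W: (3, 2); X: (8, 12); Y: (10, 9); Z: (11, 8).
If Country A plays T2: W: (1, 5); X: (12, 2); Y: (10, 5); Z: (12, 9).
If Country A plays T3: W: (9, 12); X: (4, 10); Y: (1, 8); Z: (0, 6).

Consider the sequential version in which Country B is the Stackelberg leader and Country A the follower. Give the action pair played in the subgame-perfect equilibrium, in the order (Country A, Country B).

Backward induction with Country B moving first.
- W: BR = T0, leader payoff 2.
- X: BR = T2, leader payoff 2.
- Y: BR = T0, leader payoff 3.
- Z: BR = T2, leader payoff 9.
Among 2, 2, 3, 9, the best is 9 at Z. Subgame-perfect outcome: (T2, Z) with payoffs (12, 9).

(T2, Z)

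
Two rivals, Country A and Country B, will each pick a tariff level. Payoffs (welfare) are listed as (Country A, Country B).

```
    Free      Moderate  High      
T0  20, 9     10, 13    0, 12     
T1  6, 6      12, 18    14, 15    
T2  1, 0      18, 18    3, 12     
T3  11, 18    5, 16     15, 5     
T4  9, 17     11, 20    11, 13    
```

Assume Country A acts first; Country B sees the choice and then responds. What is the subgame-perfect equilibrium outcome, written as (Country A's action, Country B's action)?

Backward induction with Country A moving first.
- T0: BR = Moderate, leader payoff 10.
- T1: BR = Moderate, leader payoff 12.
- T2: BR = Moderate, leader payoff 18.
- T3: BR = Free, leader payoff 11.
- T4: BR = Moderate, leader payoff 11.
Country A's induced payoffs are 10, 12, 18, 11, 11, so Country A commits to T2. Subgame-perfect outcome: (T2, Moderate) with payoffs (18, 18).

(T2, Moderate)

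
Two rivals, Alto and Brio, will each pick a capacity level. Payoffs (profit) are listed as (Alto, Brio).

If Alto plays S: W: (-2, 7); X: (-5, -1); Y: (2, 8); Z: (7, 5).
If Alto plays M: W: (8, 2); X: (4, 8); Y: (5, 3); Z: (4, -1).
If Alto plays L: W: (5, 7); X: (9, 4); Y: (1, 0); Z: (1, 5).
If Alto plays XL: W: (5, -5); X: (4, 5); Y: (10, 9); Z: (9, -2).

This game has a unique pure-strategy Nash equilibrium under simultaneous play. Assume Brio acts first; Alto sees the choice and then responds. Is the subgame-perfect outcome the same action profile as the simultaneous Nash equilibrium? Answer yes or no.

Solve by backward induction (Brio leads).
- W → Alto plays M (best of -2, 8, 5, 5); Brio gets 2.
- X → Alto plays L (best of -5, 4, 9, 4); Brio gets 4.
- Y → Alto plays XL (best of 2, 5, 1, 10); Brio gets 9.
- Z → Alto plays XL (best of 7, 4, 1, 9); Brio gets -2.
Maximizing over 2, 4, 9, -2, Brio chooses Y. Subgame-perfect outcome: (XL, Y) with payoffs (10, 9).
For the simultaneous game, intersect best replies.
Alto's best replies: W→M; X→L; Y→XL; Z→XL.
Brio's best replies: S→Y; M→X; L→W; XL→Y.
Only (XL, Y) has each player best-responding; Nash payoffs (10, 9).
Sequential outcome (XL, Y) coincides with the Nash profile (XL, Y).

yes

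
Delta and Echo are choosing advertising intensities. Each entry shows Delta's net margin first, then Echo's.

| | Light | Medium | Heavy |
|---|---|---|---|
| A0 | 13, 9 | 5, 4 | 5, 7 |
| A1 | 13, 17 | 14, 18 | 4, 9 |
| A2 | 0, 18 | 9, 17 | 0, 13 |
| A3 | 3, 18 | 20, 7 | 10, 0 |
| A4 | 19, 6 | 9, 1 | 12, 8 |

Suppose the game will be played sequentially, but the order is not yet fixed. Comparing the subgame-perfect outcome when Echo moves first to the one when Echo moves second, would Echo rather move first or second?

If Delta leads: Echo's best replies are A0→Light, A1→Medium, A2→Light, A3→Light, A4→Heavy; Delta's induced payoffs 13, 14, 0, 3, 12; outcome (A1, Medium), payoffs (14, 18).
If Echo leads: Delta's best replies are Light→A4, Medium→A3, Heavy→A4; Echo's induced payoffs 6, 7, 8; outcome (A4, Heavy), payoffs (12, 8).
Echo gets 8 moving first and 18 moving second, so Echo prefers to move second.

second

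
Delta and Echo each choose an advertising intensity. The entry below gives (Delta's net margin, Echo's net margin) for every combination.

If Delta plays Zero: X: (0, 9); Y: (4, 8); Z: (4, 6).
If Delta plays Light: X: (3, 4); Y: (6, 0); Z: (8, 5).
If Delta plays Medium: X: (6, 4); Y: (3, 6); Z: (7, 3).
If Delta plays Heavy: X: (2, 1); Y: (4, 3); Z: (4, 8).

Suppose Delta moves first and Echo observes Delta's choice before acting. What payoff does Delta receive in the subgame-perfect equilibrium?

Solve by backward induction (Delta leads).
- Zero → Echo plays X (best of 9, 8, 6); Delta gets 0.
- Light → Echo plays Z (best of 4, 0, 5); Delta gets 8.
- Medium → Echo plays Y (best of 4, 6, 3); Delta gets 3.
- Heavy → Echo plays Z (best of 1, 3, 8); Delta gets 4.
Maximizing over 0, 8, 3, 4, Delta chooses Light. Subgame-perfect outcome: (Light, Z) with payoffs (8, 5).

8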